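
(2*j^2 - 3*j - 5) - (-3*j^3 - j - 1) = 3*j^3 + 2*j^2 - 2*j - 4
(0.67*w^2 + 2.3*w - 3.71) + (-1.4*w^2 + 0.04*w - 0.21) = -0.73*w^2 + 2.34*w - 3.92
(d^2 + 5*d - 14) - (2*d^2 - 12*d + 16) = -d^2 + 17*d - 30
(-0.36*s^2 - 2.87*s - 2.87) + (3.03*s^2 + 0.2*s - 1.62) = 2.67*s^2 - 2.67*s - 4.49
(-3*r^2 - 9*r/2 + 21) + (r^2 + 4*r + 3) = -2*r^2 - r/2 + 24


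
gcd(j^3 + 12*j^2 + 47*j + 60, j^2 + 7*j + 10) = j + 5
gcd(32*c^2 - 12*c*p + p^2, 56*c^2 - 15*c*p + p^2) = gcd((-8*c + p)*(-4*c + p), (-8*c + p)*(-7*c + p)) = -8*c + p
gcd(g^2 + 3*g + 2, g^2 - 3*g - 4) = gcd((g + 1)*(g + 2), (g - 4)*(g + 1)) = g + 1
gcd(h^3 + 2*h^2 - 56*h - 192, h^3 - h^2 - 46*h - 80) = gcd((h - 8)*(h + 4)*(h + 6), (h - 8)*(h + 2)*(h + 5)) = h - 8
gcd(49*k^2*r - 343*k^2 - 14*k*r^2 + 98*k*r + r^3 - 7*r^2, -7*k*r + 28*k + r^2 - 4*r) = -7*k + r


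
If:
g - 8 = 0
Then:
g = 8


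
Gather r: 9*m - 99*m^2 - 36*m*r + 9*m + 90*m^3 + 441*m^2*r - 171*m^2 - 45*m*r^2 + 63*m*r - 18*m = 90*m^3 - 270*m^2 - 45*m*r^2 + r*(441*m^2 + 27*m)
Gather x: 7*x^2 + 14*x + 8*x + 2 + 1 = 7*x^2 + 22*x + 3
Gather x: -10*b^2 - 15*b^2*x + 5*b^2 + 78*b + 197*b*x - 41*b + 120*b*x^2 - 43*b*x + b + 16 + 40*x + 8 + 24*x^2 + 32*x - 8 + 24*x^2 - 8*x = -5*b^2 + 38*b + x^2*(120*b + 48) + x*(-15*b^2 + 154*b + 64) + 16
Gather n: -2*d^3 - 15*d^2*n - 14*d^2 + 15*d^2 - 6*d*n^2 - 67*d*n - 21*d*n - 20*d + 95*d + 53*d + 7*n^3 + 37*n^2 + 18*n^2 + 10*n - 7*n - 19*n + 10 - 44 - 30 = -2*d^3 + d^2 + 128*d + 7*n^3 + n^2*(55 - 6*d) + n*(-15*d^2 - 88*d - 16) - 64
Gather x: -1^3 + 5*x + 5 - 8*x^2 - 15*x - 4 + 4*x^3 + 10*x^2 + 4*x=4*x^3 + 2*x^2 - 6*x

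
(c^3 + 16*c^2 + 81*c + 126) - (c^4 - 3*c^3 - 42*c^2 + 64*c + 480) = -c^4 + 4*c^3 + 58*c^2 + 17*c - 354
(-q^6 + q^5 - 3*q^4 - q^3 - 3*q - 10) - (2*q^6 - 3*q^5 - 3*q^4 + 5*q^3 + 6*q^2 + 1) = -3*q^6 + 4*q^5 - 6*q^3 - 6*q^2 - 3*q - 11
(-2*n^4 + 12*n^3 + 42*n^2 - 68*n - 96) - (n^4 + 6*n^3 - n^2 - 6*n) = -3*n^4 + 6*n^3 + 43*n^2 - 62*n - 96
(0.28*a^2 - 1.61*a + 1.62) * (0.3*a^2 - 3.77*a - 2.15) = 0.084*a^4 - 1.5386*a^3 + 5.9537*a^2 - 2.6459*a - 3.483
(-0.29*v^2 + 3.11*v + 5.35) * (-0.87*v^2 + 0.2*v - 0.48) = 0.2523*v^4 - 2.7637*v^3 - 3.8933*v^2 - 0.4228*v - 2.568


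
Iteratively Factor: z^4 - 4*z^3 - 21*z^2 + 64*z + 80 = (z + 4)*(z^3 - 8*z^2 + 11*z + 20) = (z - 4)*(z + 4)*(z^2 - 4*z - 5) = (z - 5)*(z - 4)*(z + 4)*(z + 1)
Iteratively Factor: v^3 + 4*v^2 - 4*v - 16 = (v - 2)*(v^2 + 6*v + 8) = (v - 2)*(v + 2)*(v + 4)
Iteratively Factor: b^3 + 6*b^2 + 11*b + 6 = (b + 2)*(b^2 + 4*b + 3) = (b + 2)*(b + 3)*(b + 1)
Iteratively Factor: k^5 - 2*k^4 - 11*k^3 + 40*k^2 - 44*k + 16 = (k - 2)*(k^4 - 11*k^2 + 18*k - 8) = (k - 2)*(k - 1)*(k^3 + k^2 - 10*k + 8) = (k - 2)*(k - 1)^2*(k^2 + 2*k - 8) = (k - 2)^2*(k - 1)^2*(k + 4)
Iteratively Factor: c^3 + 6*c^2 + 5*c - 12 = (c - 1)*(c^2 + 7*c + 12) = (c - 1)*(c + 4)*(c + 3)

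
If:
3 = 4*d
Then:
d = 3/4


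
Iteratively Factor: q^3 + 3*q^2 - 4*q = (q)*(q^2 + 3*q - 4) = q*(q - 1)*(q + 4)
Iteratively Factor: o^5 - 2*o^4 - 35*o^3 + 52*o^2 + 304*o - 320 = (o + 4)*(o^4 - 6*o^3 - 11*o^2 + 96*o - 80) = (o - 1)*(o + 4)*(o^3 - 5*o^2 - 16*o + 80) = (o - 4)*(o - 1)*(o + 4)*(o^2 - o - 20) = (o - 4)*(o - 1)*(o + 4)^2*(o - 5)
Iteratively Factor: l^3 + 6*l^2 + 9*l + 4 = (l + 1)*(l^2 + 5*l + 4) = (l + 1)^2*(l + 4)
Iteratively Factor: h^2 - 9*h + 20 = (h - 4)*(h - 5)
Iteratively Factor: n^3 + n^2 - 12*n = (n - 3)*(n^2 + 4*n) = n*(n - 3)*(n + 4)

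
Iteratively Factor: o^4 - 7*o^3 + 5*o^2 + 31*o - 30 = (o - 1)*(o^3 - 6*o^2 - o + 30) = (o - 1)*(o + 2)*(o^2 - 8*o + 15) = (o - 3)*(o - 1)*(o + 2)*(o - 5)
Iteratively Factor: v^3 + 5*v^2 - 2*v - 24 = (v + 4)*(v^2 + v - 6) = (v + 3)*(v + 4)*(v - 2)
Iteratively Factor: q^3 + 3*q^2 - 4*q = (q + 4)*(q^2 - q) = q*(q + 4)*(q - 1)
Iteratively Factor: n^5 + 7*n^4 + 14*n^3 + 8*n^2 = (n + 2)*(n^4 + 5*n^3 + 4*n^2) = (n + 2)*(n + 4)*(n^3 + n^2) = (n + 1)*(n + 2)*(n + 4)*(n^2) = n*(n + 1)*(n + 2)*(n + 4)*(n)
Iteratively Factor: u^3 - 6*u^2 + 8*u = (u - 4)*(u^2 - 2*u) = u*(u - 4)*(u - 2)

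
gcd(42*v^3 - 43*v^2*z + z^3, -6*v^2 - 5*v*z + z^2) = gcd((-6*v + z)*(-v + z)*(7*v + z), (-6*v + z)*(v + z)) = -6*v + z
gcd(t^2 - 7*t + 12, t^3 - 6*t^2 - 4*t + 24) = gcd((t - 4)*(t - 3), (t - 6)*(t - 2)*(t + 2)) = 1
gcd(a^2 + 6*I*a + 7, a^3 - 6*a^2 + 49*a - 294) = a + 7*I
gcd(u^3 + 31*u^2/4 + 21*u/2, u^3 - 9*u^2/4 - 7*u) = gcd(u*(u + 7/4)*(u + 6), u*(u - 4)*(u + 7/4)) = u^2 + 7*u/4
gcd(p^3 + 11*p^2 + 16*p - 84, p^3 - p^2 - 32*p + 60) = p^2 + 4*p - 12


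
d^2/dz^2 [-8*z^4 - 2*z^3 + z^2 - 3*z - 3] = -96*z^2 - 12*z + 2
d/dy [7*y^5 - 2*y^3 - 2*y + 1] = 35*y^4 - 6*y^2 - 2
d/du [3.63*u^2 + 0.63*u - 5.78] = 7.26*u + 0.63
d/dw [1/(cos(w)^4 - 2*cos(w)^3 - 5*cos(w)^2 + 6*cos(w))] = 2*(3*sin(w)^3/cos(w)^2 + 2*sin(w)*cos(w) - 5*tan(w))/((cos(w) - 3)^2*(cos(w) - 1)^2*(cos(w) + 2)^2)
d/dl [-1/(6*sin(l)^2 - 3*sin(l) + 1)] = 3*(4*sin(l) - 1)*cos(l)/(6*sin(l)^2 - 3*sin(l) + 1)^2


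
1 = 1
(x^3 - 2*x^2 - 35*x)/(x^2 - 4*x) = (x^2 - 2*x - 35)/(x - 4)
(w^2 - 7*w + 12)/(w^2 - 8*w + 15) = (w - 4)/(w - 5)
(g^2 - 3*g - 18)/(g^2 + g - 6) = (g - 6)/(g - 2)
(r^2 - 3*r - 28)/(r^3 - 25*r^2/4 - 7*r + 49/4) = 4*(r + 4)/(4*r^2 + 3*r - 7)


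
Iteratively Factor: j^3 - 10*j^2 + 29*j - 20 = (j - 4)*(j^2 - 6*j + 5) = (j - 5)*(j - 4)*(j - 1)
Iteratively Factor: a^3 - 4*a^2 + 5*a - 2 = (a - 1)*(a^2 - 3*a + 2) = (a - 2)*(a - 1)*(a - 1)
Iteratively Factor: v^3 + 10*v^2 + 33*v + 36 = (v + 4)*(v^2 + 6*v + 9) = (v + 3)*(v + 4)*(v + 3)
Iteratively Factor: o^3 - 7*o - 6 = (o + 2)*(o^2 - 2*o - 3) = (o + 1)*(o + 2)*(o - 3)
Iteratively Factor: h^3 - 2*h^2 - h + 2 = (h - 2)*(h^2 - 1) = (h - 2)*(h + 1)*(h - 1)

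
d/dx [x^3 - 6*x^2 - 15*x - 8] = 3*x^2 - 12*x - 15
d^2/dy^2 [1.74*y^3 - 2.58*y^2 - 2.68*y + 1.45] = 10.44*y - 5.16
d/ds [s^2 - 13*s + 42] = 2*s - 13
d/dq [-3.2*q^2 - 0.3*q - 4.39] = -6.4*q - 0.3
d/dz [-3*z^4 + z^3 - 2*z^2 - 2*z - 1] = -12*z^3 + 3*z^2 - 4*z - 2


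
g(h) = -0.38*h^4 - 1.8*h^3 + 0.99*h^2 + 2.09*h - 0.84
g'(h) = -1.52*h^3 - 5.4*h^2 + 1.98*h + 2.09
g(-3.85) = 25.02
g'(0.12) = 2.25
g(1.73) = -6.99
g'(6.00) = -508.75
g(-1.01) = -0.48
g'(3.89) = -161.39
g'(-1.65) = -9.05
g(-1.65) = 3.68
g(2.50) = -32.40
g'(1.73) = -18.52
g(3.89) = -170.70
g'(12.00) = -3378.31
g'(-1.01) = -3.85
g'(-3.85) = 1.17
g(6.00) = -833.94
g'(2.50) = -50.46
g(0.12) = -0.58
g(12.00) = -10823.28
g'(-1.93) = -10.92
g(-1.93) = 6.48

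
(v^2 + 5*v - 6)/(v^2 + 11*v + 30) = (v - 1)/(v + 5)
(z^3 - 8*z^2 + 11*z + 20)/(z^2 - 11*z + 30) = (z^2 - 3*z - 4)/(z - 6)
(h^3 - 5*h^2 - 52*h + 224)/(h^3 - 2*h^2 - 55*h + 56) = (h - 4)/(h - 1)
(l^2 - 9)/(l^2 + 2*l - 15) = (l + 3)/(l + 5)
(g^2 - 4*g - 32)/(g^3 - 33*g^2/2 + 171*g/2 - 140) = 2*(g + 4)/(2*g^2 - 17*g + 35)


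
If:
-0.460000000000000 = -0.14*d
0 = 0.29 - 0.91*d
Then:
No Solution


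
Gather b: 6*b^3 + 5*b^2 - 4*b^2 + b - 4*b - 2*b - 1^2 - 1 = 6*b^3 + b^2 - 5*b - 2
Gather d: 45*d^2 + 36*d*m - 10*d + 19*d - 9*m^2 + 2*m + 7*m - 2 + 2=45*d^2 + d*(36*m + 9) - 9*m^2 + 9*m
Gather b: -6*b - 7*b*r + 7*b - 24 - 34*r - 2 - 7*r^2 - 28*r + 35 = b*(1 - 7*r) - 7*r^2 - 62*r + 9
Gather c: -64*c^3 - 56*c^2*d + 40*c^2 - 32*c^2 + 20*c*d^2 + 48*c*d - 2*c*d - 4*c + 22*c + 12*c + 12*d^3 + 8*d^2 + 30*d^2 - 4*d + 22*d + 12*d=-64*c^3 + c^2*(8 - 56*d) + c*(20*d^2 + 46*d + 30) + 12*d^3 + 38*d^2 + 30*d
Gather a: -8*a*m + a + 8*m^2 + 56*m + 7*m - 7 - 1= a*(1 - 8*m) + 8*m^2 + 63*m - 8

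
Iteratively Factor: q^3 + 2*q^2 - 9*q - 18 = (q + 3)*(q^2 - q - 6) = (q - 3)*(q + 3)*(q + 2)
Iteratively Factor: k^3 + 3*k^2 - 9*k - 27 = (k + 3)*(k^2 - 9) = (k - 3)*(k + 3)*(k + 3)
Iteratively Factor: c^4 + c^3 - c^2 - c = (c + 1)*(c^3 - c) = (c - 1)*(c + 1)*(c^2 + c) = c*(c - 1)*(c + 1)*(c + 1)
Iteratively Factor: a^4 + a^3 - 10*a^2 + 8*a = (a + 4)*(a^3 - 3*a^2 + 2*a) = a*(a + 4)*(a^2 - 3*a + 2) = a*(a - 1)*(a + 4)*(a - 2)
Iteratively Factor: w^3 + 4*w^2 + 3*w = (w + 3)*(w^2 + w) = (w + 1)*(w + 3)*(w)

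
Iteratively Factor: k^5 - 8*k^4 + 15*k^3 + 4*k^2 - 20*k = (k + 1)*(k^4 - 9*k^3 + 24*k^2 - 20*k) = (k - 5)*(k + 1)*(k^3 - 4*k^2 + 4*k) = k*(k - 5)*(k + 1)*(k^2 - 4*k + 4) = k*(k - 5)*(k - 2)*(k + 1)*(k - 2)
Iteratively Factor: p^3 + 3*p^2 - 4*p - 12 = (p + 3)*(p^2 - 4) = (p - 2)*(p + 3)*(p + 2)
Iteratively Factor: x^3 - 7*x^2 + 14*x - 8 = (x - 4)*(x^2 - 3*x + 2) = (x - 4)*(x - 1)*(x - 2)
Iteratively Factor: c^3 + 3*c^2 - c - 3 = (c + 3)*(c^2 - 1) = (c + 1)*(c + 3)*(c - 1)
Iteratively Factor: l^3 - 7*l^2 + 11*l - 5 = (l - 1)*(l^2 - 6*l + 5) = (l - 5)*(l - 1)*(l - 1)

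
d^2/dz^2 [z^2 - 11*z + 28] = 2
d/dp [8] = 0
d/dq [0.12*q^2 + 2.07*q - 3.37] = 0.24*q + 2.07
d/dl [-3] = 0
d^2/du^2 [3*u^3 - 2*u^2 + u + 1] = 18*u - 4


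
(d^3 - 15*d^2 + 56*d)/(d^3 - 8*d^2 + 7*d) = (d - 8)/(d - 1)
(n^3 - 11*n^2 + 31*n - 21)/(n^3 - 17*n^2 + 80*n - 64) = (n^2 - 10*n + 21)/(n^2 - 16*n + 64)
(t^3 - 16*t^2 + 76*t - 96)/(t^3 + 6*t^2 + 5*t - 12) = (t^3 - 16*t^2 + 76*t - 96)/(t^3 + 6*t^2 + 5*t - 12)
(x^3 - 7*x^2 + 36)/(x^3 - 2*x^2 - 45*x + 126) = (x + 2)/(x + 7)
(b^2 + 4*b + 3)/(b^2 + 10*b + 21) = (b + 1)/(b + 7)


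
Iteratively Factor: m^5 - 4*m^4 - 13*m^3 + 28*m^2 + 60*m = (m + 2)*(m^4 - 6*m^3 - m^2 + 30*m) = (m - 5)*(m + 2)*(m^3 - m^2 - 6*m) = m*(m - 5)*(m + 2)*(m^2 - m - 6) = m*(m - 5)*(m + 2)^2*(m - 3)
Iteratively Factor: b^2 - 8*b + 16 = (b - 4)*(b - 4)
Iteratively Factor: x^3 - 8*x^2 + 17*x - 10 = (x - 2)*(x^2 - 6*x + 5) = (x - 2)*(x - 1)*(x - 5)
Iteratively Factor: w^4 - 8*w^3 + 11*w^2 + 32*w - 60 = (w - 5)*(w^3 - 3*w^2 - 4*w + 12) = (w - 5)*(w + 2)*(w^2 - 5*w + 6) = (w - 5)*(w - 2)*(w + 2)*(w - 3)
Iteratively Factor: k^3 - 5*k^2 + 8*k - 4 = (k - 2)*(k^2 - 3*k + 2) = (k - 2)*(k - 1)*(k - 2)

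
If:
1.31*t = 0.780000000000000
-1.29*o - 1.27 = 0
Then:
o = -0.98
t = 0.60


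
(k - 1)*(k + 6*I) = k^2 - k + 6*I*k - 6*I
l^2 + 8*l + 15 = (l + 3)*(l + 5)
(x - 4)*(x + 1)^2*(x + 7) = x^4 + 5*x^3 - 21*x^2 - 53*x - 28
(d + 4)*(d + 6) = d^2 + 10*d + 24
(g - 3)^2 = g^2 - 6*g + 9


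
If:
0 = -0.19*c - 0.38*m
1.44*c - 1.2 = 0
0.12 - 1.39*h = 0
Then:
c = 0.83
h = 0.09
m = -0.42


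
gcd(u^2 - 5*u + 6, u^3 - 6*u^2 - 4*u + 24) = u - 2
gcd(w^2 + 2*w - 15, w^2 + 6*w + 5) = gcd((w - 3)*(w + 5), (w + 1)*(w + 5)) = w + 5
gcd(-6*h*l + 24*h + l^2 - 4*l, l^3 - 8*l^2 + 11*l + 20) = l - 4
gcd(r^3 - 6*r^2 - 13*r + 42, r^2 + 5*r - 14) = r - 2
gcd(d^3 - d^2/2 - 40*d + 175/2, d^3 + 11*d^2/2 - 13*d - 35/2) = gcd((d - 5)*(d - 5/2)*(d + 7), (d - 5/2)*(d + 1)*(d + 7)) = d^2 + 9*d/2 - 35/2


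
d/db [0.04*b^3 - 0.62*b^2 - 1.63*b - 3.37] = 0.12*b^2 - 1.24*b - 1.63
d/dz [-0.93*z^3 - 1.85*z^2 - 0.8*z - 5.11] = -2.79*z^2 - 3.7*z - 0.8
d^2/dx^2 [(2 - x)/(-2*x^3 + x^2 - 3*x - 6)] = 2*((x - 2)*(6*x^2 - 2*x + 3)^2 + (-6*x^2 + 2*x - (x - 2)*(6*x - 1) - 3)*(2*x^3 - x^2 + 3*x + 6))/(2*x^3 - x^2 + 3*x + 6)^3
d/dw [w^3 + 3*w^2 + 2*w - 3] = 3*w^2 + 6*w + 2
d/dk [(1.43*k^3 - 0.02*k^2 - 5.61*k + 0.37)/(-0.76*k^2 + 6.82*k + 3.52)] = (-1.0868*k^4 + 19.5052*k^3 + 10.7008*k^2 + 0.421599999999998*k - 22.2706)/(0.5776*k^4 - 10.3664*k^3 + 41.162*k^2 + 48.0128*k + 12.3904)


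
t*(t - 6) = t^2 - 6*t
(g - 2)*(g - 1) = g^2 - 3*g + 2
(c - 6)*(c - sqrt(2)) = c^2 - 6*c - sqrt(2)*c + 6*sqrt(2)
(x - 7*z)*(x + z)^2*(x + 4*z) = x^4 - x^3*z - 33*x^2*z^2 - 59*x*z^3 - 28*z^4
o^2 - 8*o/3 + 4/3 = (o - 2)*(o - 2/3)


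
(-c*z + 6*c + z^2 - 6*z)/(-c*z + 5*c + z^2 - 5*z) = (z - 6)/(z - 5)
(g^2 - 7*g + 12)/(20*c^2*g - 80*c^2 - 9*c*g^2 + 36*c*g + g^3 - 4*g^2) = (g - 3)/(20*c^2 - 9*c*g + g^2)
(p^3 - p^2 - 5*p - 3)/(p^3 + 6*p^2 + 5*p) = (p^2 - 2*p - 3)/(p*(p + 5))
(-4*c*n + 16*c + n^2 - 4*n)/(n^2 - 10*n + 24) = (-4*c + n)/(n - 6)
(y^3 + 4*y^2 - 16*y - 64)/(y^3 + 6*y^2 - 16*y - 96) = (y + 4)/(y + 6)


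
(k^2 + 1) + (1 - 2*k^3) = -2*k^3 + k^2 + 2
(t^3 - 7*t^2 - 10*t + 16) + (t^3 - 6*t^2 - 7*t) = 2*t^3 - 13*t^2 - 17*t + 16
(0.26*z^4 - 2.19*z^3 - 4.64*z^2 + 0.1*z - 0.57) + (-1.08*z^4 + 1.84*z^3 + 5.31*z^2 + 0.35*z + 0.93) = -0.82*z^4 - 0.35*z^3 + 0.67*z^2 + 0.45*z + 0.36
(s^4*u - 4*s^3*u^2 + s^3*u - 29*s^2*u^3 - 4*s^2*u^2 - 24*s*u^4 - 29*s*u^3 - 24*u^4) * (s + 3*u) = s^5*u - s^4*u^2 + s^4*u - 41*s^3*u^3 - s^3*u^2 - 111*s^2*u^4 - 41*s^2*u^3 - 72*s*u^5 - 111*s*u^4 - 72*u^5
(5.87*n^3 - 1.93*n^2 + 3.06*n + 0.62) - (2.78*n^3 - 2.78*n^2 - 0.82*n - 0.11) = 3.09*n^3 + 0.85*n^2 + 3.88*n + 0.73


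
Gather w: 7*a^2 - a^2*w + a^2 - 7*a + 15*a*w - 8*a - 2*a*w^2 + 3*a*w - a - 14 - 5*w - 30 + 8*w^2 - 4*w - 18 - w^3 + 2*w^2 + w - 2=8*a^2 - 16*a - w^3 + w^2*(10 - 2*a) + w*(-a^2 + 18*a - 8) - 64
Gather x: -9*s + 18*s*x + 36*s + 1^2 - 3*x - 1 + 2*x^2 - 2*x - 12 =27*s + 2*x^2 + x*(18*s - 5) - 12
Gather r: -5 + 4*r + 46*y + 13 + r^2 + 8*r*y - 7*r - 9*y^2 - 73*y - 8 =r^2 + r*(8*y - 3) - 9*y^2 - 27*y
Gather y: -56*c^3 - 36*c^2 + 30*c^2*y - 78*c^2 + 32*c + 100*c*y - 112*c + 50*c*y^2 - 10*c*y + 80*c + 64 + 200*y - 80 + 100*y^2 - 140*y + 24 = -56*c^3 - 114*c^2 + y^2*(50*c + 100) + y*(30*c^2 + 90*c + 60) + 8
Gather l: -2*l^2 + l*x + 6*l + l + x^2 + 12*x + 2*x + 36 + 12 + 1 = -2*l^2 + l*(x + 7) + x^2 + 14*x + 49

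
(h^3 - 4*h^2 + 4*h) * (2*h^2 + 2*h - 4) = 2*h^5 - 6*h^4 - 4*h^3 + 24*h^2 - 16*h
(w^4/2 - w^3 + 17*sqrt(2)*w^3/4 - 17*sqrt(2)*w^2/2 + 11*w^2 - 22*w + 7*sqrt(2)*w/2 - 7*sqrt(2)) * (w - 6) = w^5/2 - 4*w^4 + 17*sqrt(2)*w^4/4 - 34*sqrt(2)*w^3 + 17*w^3 - 88*w^2 + 109*sqrt(2)*w^2/2 - 28*sqrt(2)*w + 132*w + 42*sqrt(2)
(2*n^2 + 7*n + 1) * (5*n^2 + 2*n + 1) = 10*n^4 + 39*n^3 + 21*n^2 + 9*n + 1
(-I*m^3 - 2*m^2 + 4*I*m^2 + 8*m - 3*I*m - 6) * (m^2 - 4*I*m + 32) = -I*m^5 - 6*m^4 + 4*I*m^4 + 24*m^3 - 27*I*m^3 - 82*m^2 + 96*I*m^2 + 256*m - 72*I*m - 192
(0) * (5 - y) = 0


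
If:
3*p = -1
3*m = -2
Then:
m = -2/3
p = -1/3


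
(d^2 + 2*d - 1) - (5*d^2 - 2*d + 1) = -4*d^2 + 4*d - 2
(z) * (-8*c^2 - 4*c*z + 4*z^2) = -8*c^2*z - 4*c*z^2 + 4*z^3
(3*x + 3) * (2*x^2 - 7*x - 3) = 6*x^3 - 15*x^2 - 30*x - 9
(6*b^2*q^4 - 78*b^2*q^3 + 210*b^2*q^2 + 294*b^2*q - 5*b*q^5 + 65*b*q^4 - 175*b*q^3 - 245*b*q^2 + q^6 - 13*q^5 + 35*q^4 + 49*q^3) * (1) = 6*b^2*q^4 - 78*b^2*q^3 + 210*b^2*q^2 + 294*b^2*q - 5*b*q^5 + 65*b*q^4 - 175*b*q^3 - 245*b*q^2 + q^6 - 13*q^5 + 35*q^4 + 49*q^3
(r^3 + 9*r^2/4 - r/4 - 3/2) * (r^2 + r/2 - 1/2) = r^5 + 11*r^4/4 + 3*r^3/8 - 11*r^2/4 - 5*r/8 + 3/4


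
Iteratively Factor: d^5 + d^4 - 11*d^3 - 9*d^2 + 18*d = (d)*(d^4 + d^3 - 11*d^2 - 9*d + 18) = d*(d + 2)*(d^3 - d^2 - 9*d + 9) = d*(d - 3)*(d + 2)*(d^2 + 2*d - 3) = d*(d - 3)*(d + 2)*(d + 3)*(d - 1)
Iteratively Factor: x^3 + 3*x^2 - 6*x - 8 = (x + 4)*(x^2 - x - 2) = (x + 1)*(x + 4)*(x - 2)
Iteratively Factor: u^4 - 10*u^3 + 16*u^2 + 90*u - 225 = (u - 5)*(u^3 - 5*u^2 - 9*u + 45) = (u - 5)*(u + 3)*(u^2 - 8*u + 15) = (u - 5)*(u - 3)*(u + 3)*(u - 5)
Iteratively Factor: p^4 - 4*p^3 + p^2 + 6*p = (p)*(p^3 - 4*p^2 + p + 6) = p*(p - 2)*(p^2 - 2*p - 3) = p*(p - 3)*(p - 2)*(p + 1)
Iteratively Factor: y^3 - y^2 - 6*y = (y - 3)*(y^2 + 2*y) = (y - 3)*(y + 2)*(y)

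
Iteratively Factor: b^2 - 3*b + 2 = (b - 1)*(b - 2)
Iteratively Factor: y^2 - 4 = (y - 2)*(y + 2)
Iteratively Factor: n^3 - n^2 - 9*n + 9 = (n - 1)*(n^2 - 9) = (n - 1)*(n + 3)*(n - 3)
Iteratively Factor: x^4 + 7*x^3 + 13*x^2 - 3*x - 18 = (x - 1)*(x^3 + 8*x^2 + 21*x + 18) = (x - 1)*(x + 2)*(x^2 + 6*x + 9) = (x - 1)*(x + 2)*(x + 3)*(x + 3)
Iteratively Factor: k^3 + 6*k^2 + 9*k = (k + 3)*(k^2 + 3*k) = (k + 3)^2*(k)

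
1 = 1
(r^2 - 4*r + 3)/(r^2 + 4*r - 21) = (r - 1)/(r + 7)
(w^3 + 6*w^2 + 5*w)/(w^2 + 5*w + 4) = w*(w + 5)/(w + 4)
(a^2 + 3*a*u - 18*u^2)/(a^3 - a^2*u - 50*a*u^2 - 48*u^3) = (-a + 3*u)/(-a^2 + 7*a*u + 8*u^2)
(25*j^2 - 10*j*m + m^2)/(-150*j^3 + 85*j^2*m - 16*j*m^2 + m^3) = -1/(6*j - m)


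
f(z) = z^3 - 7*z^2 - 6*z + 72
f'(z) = 3*z^2 - 14*z - 6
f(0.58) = 66.36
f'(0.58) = -13.11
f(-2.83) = 10.25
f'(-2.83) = 57.65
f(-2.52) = 26.66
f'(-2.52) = 48.33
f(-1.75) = 55.70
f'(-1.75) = 27.69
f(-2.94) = 3.72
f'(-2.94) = 61.09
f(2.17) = 36.24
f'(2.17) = -22.25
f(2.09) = 38.01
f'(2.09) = -22.16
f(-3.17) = -11.18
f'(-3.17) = 68.53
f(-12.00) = -2592.00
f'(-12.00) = 594.00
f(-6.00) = -360.00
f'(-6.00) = 186.00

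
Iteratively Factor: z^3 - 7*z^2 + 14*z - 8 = (z - 1)*(z^2 - 6*z + 8) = (z - 2)*(z - 1)*(z - 4)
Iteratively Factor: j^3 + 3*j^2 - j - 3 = (j + 3)*(j^2 - 1) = (j + 1)*(j + 3)*(j - 1)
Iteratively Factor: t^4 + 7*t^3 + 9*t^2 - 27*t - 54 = (t + 3)*(t^3 + 4*t^2 - 3*t - 18) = (t + 3)^2*(t^2 + t - 6) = (t - 2)*(t + 3)^2*(t + 3)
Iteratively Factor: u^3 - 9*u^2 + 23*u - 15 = (u - 1)*(u^2 - 8*u + 15) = (u - 3)*(u - 1)*(u - 5)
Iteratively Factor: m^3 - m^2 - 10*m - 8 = (m + 1)*(m^2 - 2*m - 8) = (m - 4)*(m + 1)*(m + 2)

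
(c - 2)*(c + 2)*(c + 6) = c^3 + 6*c^2 - 4*c - 24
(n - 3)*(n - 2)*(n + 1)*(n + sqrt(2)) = n^4 - 4*n^3 + sqrt(2)*n^3 - 4*sqrt(2)*n^2 + n^2 + sqrt(2)*n + 6*n + 6*sqrt(2)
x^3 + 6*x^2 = x^2*(x + 6)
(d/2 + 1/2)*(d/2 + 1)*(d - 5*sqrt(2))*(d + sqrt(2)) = d^4/4 - sqrt(2)*d^3 + 3*d^3/4 - 3*sqrt(2)*d^2 - 2*d^2 - 15*d/2 - 2*sqrt(2)*d - 5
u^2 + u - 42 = (u - 6)*(u + 7)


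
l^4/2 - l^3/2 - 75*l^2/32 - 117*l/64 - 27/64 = (l/2 + 1/4)*(l - 3)*(l + 3/4)^2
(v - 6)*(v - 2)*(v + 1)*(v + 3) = v^4 - 4*v^3 - 17*v^2 + 24*v + 36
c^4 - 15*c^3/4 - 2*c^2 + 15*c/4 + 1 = (c - 4)*(c - 1)*(c + 1/4)*(c + 1)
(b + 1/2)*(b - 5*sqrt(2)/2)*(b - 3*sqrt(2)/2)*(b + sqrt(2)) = b^4 - 3*sqrt(2)*b^3 + b^3/2 - 3*sqrt(2)*b^2/2 - b^2/2 - b/4 + 15*sqrt(2)*b/2 + 15*sqrt(2)/4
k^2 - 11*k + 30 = (k - 6)*(k - 5)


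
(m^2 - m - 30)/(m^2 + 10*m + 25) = (m - 6)/(m + 5)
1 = 1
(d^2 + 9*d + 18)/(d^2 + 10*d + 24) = (d + 3)/(d + 4)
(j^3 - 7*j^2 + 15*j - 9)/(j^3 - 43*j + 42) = (j^2 - 6*j + 9)/(j^2 + j - 42)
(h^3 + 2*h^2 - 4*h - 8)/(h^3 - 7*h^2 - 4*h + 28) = (h + 2)/(h - 7)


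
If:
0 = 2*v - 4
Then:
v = 2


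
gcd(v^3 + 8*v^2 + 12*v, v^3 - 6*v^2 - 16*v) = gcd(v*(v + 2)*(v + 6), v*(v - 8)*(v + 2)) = v^2 + 2*v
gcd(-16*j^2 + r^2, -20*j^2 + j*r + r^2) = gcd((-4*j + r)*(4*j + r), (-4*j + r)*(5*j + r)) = -4*j + r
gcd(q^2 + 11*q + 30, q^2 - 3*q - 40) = q + 5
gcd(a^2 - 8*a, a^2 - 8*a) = a^2 - 8*a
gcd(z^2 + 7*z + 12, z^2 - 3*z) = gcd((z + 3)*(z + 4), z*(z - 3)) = 1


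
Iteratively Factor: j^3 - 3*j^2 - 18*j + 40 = (j - 5)*(j^2 + 2*j - 8) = (j - 5)*(j + 4)*(j - 2)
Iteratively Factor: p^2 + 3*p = (p + 3)*(p)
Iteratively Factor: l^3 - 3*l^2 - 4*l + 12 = (l + 2)*(l^2 - 5*l + 6) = (l - 3)*(l + 2)*(l - 2)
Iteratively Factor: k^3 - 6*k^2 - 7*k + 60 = (k - 5)*(k^2 - k - 12) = (k - 5)*(k + 3)*(k - 4)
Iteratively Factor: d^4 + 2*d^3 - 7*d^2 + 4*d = (d - 1)*(d^3 + 3*d^2 - 4*d) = d*(d - 1)*(d^2 + 3*d - 4) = d*(d - 1)*(d + 4)*(d - 1)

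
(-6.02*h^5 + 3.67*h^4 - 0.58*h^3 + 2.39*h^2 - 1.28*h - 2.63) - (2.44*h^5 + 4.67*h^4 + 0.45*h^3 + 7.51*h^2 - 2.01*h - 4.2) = -8.46*h^5 - 1.0*h^4 - 1.03*h^3 - 5.12*h^2 + 0.73*h + 1.57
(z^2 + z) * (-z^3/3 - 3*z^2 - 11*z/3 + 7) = -z^5/3 - 10*z^4/3 - 20*z^3/3 + 10*z^2/3 + 7*z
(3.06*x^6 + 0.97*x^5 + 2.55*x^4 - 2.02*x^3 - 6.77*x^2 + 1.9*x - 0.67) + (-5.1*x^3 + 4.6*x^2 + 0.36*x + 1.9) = 3.06*x^6 + 0.97*x^5 + 2.55*x^4 - 7.12*x^3 - 2.17*x^2 + 2.26*x + 1.23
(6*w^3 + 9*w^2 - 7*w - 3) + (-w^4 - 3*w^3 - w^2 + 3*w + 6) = -w^4 + 3*w^3 + 8*w^2 - 4*w + 3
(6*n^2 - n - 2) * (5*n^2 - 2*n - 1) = 30*n^4 - 17*n^3 - 14*n^2 + 5*n + 2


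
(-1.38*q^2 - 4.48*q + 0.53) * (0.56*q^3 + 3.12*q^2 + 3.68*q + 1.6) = -0.7728*q^5 - 6.8144*q^4 - 18.7592*q^3 - 17.0408*q^2 - 5.2176*q + 0.848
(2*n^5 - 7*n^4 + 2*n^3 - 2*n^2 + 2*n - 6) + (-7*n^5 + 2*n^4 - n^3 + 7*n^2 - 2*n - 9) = -5*n^5 - 5*n^4 + n^3 + 5*n^2 - 15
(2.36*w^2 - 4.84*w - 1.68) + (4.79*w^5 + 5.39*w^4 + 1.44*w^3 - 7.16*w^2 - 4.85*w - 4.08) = 4.79*w^5 + 5.39*w^4 + 1.44*w^3 - 4.8*w^2 - 9.69*w - 5.76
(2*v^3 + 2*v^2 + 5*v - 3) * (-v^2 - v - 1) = -2*v^5 - 4*v^4 - 9*v^3 - 4*v^2 - 2*v + 3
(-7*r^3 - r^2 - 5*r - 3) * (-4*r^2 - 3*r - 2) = 28*r^5 + 25*r^4 + 37*r^3 + 29*r^2 + 19*r + 6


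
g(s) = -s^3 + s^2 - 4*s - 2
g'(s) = -3*s^2 + 2*s - 4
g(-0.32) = -0.58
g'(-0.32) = -4.95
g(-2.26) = 23.69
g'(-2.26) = -23.84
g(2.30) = -18.08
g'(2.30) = -15.27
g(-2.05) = 19.02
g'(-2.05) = -20.71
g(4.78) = -107.49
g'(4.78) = -62.99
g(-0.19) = -1.20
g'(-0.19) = -4.49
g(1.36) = -8.11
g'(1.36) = -6.83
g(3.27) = -39.35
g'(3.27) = -29.54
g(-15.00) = 3658.00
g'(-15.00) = -709.00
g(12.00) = -1634.00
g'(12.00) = -412.00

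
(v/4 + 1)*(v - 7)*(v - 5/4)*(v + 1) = v^4/4 - 13*v^3/16 - 57*v^2/8 + 43*v/16 + 35/4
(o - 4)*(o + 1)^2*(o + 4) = o^4 + 2*o^3 - 15*o^2 - 32*o - 16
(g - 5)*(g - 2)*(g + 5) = g^3 - 2*g^2 - 25*g + 50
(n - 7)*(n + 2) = n^2 - 5*n - 14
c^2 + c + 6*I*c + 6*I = (c + 1)*(c + 6*I)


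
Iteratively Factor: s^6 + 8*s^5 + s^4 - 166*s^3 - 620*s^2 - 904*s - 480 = (s + 2)*(s^5 + 6*s^4 - 11*s^3 - 144*s^2 - 332*s - 240) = (s - 5)*(s + 2)*(s^4 + 11*s^3 + 44*s^2 + 76*s + 48) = (s - 5)*(s + 2)^2*(s^3 + 9*s^2 + 26*s + 24) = (s - 5)*(s + 2)^2*(s + 4)*(s^2 + 5*s + 6) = (s - 5)*(s + 2)^2*(s + 3)*(s + 4)*(s + 2)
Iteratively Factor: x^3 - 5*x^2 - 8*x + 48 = (x - 4)*(x^2 - x - 12) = (x - 4)*(x + 3)*(x - 4)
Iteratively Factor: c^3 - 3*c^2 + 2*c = (c)*(c^2 - 3*c + 2) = c*(c - 2)*(c - 1)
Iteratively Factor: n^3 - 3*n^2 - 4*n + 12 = (n - 2)*(n^2 - n - 6) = (n - 3)*(n - 2)*(n + 2)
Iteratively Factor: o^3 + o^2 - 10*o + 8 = (o - 2)*(o^2 + 3*o - 4) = (o - 2)*(o - 1)*(o + 4)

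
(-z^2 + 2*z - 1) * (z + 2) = -z^3 + 3*z - 2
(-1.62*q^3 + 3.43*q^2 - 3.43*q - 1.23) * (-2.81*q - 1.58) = 4.5522*q^4 - 7.0787*q^3 + 4.2189*q^2 + 8.8757*q + 1.9434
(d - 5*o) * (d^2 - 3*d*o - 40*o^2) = d^3 - 8*d^2*o - 25*d*o^2 + 200*o^3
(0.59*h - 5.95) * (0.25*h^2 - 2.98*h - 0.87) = 0.1475*h^3 - 3.2457*h^2 + 17.2177*h + 5.1765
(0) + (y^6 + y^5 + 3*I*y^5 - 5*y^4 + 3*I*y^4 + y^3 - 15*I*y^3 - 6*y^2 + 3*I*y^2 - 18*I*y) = y^6 + y^5 + 3*I*y^5 - 5*y^4 + 3*I*y^4 + y^3 - 15*I*y^3 - 6*y^2 + 3*I*y^2 - 18*I*y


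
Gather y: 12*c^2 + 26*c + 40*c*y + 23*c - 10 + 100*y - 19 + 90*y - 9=12*c^2 + 49*c + y*(40*c + 190) - 38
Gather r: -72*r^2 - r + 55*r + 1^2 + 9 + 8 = -72*r^2 + 54*r + 18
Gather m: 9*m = 9*m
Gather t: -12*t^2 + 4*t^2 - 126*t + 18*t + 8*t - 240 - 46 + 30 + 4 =-8*t^2 - 100*t - 252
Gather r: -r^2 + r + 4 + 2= -r^2 + r + 6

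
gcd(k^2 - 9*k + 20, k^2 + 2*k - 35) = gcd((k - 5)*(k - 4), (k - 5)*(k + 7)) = k - 5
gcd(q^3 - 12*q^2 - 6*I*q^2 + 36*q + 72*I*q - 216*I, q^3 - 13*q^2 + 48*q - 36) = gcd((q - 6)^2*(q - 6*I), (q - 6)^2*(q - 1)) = q^2 - 12*q + 36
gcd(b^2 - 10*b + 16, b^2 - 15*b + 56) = b - 8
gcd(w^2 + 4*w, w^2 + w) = w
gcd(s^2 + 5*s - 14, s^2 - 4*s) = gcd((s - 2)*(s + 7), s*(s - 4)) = 1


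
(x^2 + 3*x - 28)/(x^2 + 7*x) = (x - 4)/x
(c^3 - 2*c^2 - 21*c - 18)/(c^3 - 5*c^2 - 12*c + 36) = (c + 1)/(c - 2)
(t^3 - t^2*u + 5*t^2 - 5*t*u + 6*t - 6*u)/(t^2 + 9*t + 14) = (t^2 - t*u + 3*t - 3*u)/(t + 7)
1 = 1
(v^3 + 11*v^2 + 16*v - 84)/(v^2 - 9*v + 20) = (v^3 + 11*v^2 + 16*v - 84)/(v^2 - 9*v + 20)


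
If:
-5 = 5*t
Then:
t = -1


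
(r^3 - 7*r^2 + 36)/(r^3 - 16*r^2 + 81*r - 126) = (r + 2)/(r - 7)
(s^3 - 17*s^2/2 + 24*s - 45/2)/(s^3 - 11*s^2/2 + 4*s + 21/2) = (2*s^2 - 11*s + 15)/(2*s^2 - 5*s - 7)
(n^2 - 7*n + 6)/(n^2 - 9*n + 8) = (n - 6)/(n - 8)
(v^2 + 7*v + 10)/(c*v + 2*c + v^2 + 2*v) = (v + 5)/(c + v)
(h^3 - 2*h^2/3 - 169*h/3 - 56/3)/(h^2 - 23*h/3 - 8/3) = h + 7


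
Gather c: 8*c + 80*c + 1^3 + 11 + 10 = 88*c + 22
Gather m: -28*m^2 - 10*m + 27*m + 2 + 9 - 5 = -28*m^2 + 17*m + 6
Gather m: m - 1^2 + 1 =m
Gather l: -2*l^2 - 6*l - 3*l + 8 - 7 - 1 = -2*l^2 - 9*l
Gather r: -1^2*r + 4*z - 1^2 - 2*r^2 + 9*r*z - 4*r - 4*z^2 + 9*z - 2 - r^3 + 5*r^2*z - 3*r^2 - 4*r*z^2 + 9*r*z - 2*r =-r^3 + r^2*(5*z - 5) + r*(-4*z^2 + 18*z - 7) - 4*z^2 + 13*z - 3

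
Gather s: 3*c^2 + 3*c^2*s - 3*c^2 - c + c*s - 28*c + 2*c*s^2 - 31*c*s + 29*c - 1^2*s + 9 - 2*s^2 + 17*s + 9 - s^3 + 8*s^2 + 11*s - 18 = -s^3 + s^2*(2*c + 6) + s*(3*c^2 - 30*c + 27)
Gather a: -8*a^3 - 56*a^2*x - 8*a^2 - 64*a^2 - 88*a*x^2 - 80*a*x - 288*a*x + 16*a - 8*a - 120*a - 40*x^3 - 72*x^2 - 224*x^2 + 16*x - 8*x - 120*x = -8*a^3 + a^2*(-56*x - 72) + a*(-88*x^2 - 368*x - 112) - 40*x^3 - 296*x^2 - 112*x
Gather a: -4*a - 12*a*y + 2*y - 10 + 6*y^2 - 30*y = a*(-12*y - 4) + 6*y^2 - 28*y - 10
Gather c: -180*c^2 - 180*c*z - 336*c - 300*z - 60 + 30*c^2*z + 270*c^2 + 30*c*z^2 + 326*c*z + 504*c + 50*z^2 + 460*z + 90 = c^2*(30*z + 90) + c*(30*z^2 + 146*z + 168) + 50*z^2 + 160*z + 30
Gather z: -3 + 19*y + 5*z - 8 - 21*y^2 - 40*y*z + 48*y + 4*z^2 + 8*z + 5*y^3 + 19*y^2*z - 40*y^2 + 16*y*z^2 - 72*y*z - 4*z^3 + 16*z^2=5*y^3 - 61*y^2 + 67*y - 4*z^3 + z^2*(16*y + 20) + z*(19*y^2 - 112*y + 13) - 11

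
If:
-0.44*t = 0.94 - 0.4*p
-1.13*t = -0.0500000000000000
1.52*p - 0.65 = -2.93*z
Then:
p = 2.40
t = 0.04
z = -1.02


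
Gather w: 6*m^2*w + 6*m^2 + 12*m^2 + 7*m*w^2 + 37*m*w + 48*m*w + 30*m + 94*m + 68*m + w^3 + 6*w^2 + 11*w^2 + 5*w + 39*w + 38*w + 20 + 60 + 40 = 18*m^2 + 192*m + w^3 + w^2*(7*m + 17) + w*(6*m^2 + 85*m + 82) + 120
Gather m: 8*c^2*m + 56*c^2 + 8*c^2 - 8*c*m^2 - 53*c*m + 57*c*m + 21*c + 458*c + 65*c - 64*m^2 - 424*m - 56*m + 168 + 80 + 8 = 64*c^2 + 544*c + m^2*(-8*c - 64) + m*(8*c^2 + 4*c - 480) + 256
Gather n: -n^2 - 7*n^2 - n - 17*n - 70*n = -8*n^2 - 88*n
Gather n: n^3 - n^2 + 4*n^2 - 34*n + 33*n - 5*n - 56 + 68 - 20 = n^3 + 3*n^2 - 6*n - 8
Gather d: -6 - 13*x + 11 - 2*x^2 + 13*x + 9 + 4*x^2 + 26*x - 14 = 2*x^2 + 26*x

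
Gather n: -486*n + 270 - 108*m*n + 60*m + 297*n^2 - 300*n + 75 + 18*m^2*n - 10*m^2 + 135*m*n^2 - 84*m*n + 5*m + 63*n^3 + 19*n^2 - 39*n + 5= -10*m^2 + 65*m + 63*n^3 + n^2*(135*m + 316) + n*(18*m^2 - 192*m - 825) + 350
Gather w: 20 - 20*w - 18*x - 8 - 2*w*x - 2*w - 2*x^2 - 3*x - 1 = w*(-2*x - 22) - 2*x^2 - 21*x + 11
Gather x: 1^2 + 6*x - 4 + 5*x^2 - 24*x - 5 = 5*x^2 - 18*x - 8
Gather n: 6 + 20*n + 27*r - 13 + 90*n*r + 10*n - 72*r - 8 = n*(90*r + 30) - 45*r - 15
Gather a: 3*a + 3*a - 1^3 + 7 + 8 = 6*a + 14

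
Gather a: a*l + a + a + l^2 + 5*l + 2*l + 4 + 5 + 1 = a*(l + 2) + l^2 + 7*l + 10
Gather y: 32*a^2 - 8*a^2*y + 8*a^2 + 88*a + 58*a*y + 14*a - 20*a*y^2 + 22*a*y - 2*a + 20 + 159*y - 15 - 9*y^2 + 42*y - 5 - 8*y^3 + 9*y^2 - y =40*a^2 - 20*a*y^2 + 100*a - 8*y^3 + y*(-8*a^2 + 80*a + 200)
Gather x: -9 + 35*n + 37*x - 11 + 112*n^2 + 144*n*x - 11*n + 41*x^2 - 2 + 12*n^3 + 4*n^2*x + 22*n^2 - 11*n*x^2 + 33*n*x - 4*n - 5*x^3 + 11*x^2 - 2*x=12*n^3 + 134*n^2 + 20*n - 5*x^3 + x^2*(52 - 11*n) + x*(4*n^2 + 177*n + 35) - 22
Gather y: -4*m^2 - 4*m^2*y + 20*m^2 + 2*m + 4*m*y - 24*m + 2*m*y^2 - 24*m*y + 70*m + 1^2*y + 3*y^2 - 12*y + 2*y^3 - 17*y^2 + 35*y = 16*m^2 + 48*m + 2*y^3 + y^2*(2*m - 14) + y*(-4*m^2 - 20*m + 24)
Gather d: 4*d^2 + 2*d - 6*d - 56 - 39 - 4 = 4*d^2 - 4*d - 99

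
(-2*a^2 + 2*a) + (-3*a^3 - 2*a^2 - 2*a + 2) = -3*a^3 - 4*a^2 + 2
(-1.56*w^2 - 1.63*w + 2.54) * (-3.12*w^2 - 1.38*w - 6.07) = 4.8672*w^4 + 7.2384*w^3 + 3.7938*w^2 + 6.3889*w - 15.4178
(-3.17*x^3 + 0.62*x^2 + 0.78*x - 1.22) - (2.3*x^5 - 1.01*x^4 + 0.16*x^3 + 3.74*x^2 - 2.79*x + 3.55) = -2.3*x^5 + 1.01*x^4 - 3.33*x^3 - 3.12*x^2 + 3.57*x - 4.77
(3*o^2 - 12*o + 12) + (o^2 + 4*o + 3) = 4*o^2 - 8*o + 15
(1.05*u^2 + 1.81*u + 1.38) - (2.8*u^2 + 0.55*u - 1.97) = -1.75*u^2 + 1.26*u + 3.35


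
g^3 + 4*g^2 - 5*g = g*(g - 1)*(g + 5)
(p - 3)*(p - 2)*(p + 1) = p^3 - 4*p^2 + p + 6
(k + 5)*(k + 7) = k^2 + 12*k + 35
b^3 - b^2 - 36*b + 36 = (b - 6)*(b - 1)*(b + 6)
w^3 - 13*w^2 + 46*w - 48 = (w - 8)*(w - 3)*(w - 2)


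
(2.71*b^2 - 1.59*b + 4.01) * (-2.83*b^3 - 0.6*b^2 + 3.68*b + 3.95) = -7.6693*b^5 + 2.8737*b^4 - 0.421500000000001*b^3 + 2.4473*b^2 + 8.4763*b + 15.8395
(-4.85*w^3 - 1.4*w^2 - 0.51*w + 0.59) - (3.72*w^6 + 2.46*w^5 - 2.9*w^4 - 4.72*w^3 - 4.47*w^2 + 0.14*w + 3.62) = -3.72*w^6 - 2.46*w^5 + 2.9*w^4 - 0.13*w^3 + 3.07*w^2 - 0.65*w - 3.03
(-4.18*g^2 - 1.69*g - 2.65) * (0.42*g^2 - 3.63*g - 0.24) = -1.7556*g^4 + 14.4636*g^3 + 6.0249*g^2 + 10.0251*g + 0.636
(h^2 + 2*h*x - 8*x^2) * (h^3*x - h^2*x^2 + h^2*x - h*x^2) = h^5*x + h^4*x^2 + h^4*x - 10*h^3*x^3 + h^3*x^2 + 8*h^2*x^4 - 10*h^2*x^3 + 8*h*x^4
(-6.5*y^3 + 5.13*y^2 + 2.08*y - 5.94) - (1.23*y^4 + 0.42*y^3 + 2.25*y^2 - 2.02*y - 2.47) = -1.23*y^4 - 6.92*y^3 + 2.88*y^2 + 4.1*y - 3.47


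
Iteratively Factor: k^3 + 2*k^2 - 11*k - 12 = (k - 3)*(k^2 + 5*k + 4) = (k - 3)*(k + 4)*(k + 1)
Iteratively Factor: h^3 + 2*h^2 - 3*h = (h)*(h^2 + 2*h - 3) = h*(h - 1)*(h + 3)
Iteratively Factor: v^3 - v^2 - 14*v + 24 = (v + 4)*(v^2 - 5*v + 6) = (v - 2)*(v + 4)*(v - 3)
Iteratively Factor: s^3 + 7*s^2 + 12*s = (s)*(s^2 + 7*s + 12) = s*(s + 4)*(s + 3)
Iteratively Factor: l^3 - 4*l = (l)*(l^2 - 4) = l*(l - 2)*(l + 2)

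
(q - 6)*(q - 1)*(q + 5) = q^3 - 2*q^2 - 29*q + 30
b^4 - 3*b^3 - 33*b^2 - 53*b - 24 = (b - 8)*(b + 1)^2*(b + 3)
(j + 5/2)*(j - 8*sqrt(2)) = j^2 - 8*sqrt(2)*j + 5*j/2 - 20*sqrt(2)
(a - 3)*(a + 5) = a^2 + 2*a - 15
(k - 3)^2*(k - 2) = k^3 - 8*k^2 + 21*k - 18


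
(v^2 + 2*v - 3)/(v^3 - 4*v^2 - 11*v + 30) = (v - 1)/(v^2 - 7*v + 10)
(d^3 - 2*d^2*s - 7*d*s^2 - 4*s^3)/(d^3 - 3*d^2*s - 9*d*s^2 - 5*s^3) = (-d + 4*s)/(-d + 5*s)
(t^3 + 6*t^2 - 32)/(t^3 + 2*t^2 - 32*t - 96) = (t - 2)/(t - 6)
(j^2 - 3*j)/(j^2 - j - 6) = j/(j + 2)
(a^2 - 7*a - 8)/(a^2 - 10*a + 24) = (a^2 - 7*a - 8)/(a^2 - 10*a + 24)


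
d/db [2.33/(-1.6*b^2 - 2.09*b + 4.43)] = (7.456*b + 4.8697)/(1.6*b^2 + 2.09*b - 4.43)^2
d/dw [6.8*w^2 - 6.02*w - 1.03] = 13.6*w - 6.02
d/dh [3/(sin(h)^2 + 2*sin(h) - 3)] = -6*(sin(h) + 1)*cos(h)/(sin(h)^2 + 2*sin(h) - 3)^2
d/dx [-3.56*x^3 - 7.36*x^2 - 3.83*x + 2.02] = -10.68*x^2 - 14.72*x - 3.83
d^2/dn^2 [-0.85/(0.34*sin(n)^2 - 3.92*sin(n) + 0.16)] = (0.39304*sin(n)^4 - 3.39864*sin(n)^3 + 12.28692*sin(n)^2 + 7.3304*sin(n) - 26.0304)/(0.34*sin(n)^2 - 3.92*sin(n) + 0.16)^3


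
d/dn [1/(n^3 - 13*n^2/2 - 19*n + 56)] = 4*(-3*n^2 + 13*n + 19)/(2*n^3 - 13*n^2 - 38*n + 112)^2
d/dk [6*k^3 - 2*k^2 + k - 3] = 18*k^2 - 4*k + 1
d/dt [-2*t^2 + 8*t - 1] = 8 - 4*t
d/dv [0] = 0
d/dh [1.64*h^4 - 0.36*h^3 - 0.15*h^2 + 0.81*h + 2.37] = 6.56*h^3 - 1.08*h^2 - 0.3*h + 0.81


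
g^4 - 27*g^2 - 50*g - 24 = (g - 6)*(g + 1)^2*(g + 4)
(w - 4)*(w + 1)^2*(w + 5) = w^4 + 3*w^3 - 17*w^2 - 39*w - 20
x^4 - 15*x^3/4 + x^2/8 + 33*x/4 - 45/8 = (x - 3)*(x - 5/4)*(x - 1)*(x + 3/2)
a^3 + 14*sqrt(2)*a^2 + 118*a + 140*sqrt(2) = (a + 2*sqrt(2))*(a + 5*sqrt(2))*(a + 7*sqrt(2))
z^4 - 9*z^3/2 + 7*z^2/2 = z^2*(z - 7/2)*(z - 1)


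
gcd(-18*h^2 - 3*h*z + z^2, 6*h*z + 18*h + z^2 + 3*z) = 1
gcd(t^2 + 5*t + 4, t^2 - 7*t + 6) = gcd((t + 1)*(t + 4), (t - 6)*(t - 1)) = 1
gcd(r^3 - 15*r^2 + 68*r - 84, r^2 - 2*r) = r - 2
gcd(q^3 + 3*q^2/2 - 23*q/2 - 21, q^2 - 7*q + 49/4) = q - 7/2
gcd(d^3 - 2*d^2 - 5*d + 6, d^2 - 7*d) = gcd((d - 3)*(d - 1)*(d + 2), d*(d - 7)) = 1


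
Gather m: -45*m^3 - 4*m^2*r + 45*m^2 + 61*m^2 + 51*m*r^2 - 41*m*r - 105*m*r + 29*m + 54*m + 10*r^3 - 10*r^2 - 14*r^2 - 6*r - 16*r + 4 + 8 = -45*m^3 + m^2*(106 - 4*r) + m*(51*r^2 - 146*r + 83) + 10*r^3 - 24*r^2 - 22*r + 12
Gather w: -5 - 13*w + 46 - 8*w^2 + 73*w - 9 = -8*w^2 + 60*w + 32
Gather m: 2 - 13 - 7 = -18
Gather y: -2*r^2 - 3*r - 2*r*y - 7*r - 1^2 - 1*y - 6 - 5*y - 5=-2*r^2 - 10*r + y*(-2*r - 6) - 12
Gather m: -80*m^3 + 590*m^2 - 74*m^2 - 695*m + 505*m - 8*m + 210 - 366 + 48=-80*m^3 + 516*m^2 - 198*m - 108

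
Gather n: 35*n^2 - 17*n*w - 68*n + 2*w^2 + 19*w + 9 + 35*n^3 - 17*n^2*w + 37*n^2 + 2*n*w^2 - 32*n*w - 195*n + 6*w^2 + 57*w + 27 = 35*n^3 + n^2*(72 - 17*w) + n*(2*w^2 - 49*w - 263) + 8*w^2 + 76*w + 36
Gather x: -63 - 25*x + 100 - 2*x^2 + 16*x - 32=-2*x^2 - 9*x + 5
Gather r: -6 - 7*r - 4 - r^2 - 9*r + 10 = -r^2 - 16*r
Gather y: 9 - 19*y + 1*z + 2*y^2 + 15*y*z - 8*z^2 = 2*y^2 + y*(15*z - 19) - 8*z^2 + z + 9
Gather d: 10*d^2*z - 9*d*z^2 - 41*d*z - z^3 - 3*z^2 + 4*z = 10*d^2*z + d*(-9*z^2 - 41*z) - z^3 - 3*z^2 + 4*z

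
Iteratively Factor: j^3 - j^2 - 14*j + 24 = (j - 3)*(j^2 + 2*j - 8) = (j - 3)*(j - 2)*(j + 4)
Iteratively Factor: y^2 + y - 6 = (y + 3)*(y - 2)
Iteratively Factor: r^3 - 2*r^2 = (r)*(r^2 - 2*r) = r^2*(r - 2)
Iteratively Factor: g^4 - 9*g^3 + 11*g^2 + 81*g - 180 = (g - 4)*(g^3 - 5*g^2 - 9*g + 45) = (g - 5)*(g - 4)*(g^2 - 9) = (g - 5)*(g - 4)*(g - 3)*(g + 3)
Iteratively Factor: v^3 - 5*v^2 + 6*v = (v - 2)*(v^2 - 3*v) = (v - 3)*(v - 2)*(v)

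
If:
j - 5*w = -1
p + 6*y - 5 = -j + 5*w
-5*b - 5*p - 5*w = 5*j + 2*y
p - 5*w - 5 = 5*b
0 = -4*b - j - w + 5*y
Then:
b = 609/295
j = -495/59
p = 468/59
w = -436/295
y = -19/59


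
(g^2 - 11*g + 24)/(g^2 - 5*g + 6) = (g - 8)/(g - 2)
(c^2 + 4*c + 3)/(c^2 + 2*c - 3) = (c + 1)/(c - 1)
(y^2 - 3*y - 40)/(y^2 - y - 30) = (y - 8)/(y - 6)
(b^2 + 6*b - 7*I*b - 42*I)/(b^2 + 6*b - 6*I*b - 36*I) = (b - 7*I)/(b - 6*I)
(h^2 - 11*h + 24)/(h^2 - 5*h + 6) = (h - 8)/(h - 2)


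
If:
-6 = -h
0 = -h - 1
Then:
No Solution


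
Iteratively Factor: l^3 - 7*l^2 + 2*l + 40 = (l - 5)*(l^2 - 2*l - 8) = (l - 5)*(l + 2)*(l - 4)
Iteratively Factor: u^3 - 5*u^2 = (u - 5)*(u^2) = u*(u - 5)*(u)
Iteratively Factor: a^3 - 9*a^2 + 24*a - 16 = (a - 4)*(a^2 - 5*a + 4) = (a - 4)*(a - 1)*(a - 4)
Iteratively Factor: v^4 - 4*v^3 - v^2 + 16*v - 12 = (v - 1)*(v^3 - 3*v^2 - 4*v + 12) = (v - 3)*(v - 1)*(v^2 - 4) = (v - 3)*(v - 2)*(v - 1)*(v + 2)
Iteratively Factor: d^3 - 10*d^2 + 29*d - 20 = (d - 4)*(d^2 - 6*d + 5) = (d - 4)*(d - 1)*(d - 5)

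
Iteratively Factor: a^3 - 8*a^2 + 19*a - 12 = (a - 1)*(a^2 - 7*a + 12) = (a - 4)*(a - 1)*(a - 3)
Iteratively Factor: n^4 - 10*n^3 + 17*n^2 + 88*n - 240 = (n + 3)*(n^3 - 13*n^2 + 56*n - 80) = (n - 5)*(n + 3)*(n^2 - 8*n + 16) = (n - 5)*(n - 4)*(n + 3)*(n - 4)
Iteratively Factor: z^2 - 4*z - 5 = (z - 5)*(z + 1)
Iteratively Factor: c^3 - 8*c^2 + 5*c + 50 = (c - 5)*(c^2 - 3*c - 10) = (c - 5)*(c + 2)*(c - 5)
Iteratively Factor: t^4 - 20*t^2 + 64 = (t - 2)*(t^3 + 2*t^2 - 16*t - 32) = (t - 2)*(t + 4)*(t^2 - 2*t - 8) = (t - 4)*(t - 2)*(t + 4)*(t + 2)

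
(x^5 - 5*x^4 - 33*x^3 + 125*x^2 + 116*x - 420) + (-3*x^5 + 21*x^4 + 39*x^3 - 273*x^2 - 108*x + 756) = -2*x^5 + 16*x^4 + 6*x^3 - 148*x^2 + 8*x + 336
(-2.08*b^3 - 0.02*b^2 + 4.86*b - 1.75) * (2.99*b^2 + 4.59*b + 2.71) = -6.2192*b^5 - 9.607*b^4 + 8.8028*b^3 + 17.0207*b^2 + 5.1381*b - 4.7425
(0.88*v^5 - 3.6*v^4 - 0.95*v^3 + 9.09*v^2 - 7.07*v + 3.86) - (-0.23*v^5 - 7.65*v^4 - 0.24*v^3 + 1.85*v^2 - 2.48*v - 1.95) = 1.11*v^5 + 4.05*v^4 - 0.71*v^3 + 7.24*v^2 - 4.59*v + 5.81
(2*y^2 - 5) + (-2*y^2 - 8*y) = -8*y - 5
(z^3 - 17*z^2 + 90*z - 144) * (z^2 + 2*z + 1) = z^5 - 15*z^4 + 57*z^3 + 19*z^2 - 198*z - 144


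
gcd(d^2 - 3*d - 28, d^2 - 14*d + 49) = d - 7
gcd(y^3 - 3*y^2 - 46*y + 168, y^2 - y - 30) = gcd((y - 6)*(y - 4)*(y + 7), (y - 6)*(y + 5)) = y - 6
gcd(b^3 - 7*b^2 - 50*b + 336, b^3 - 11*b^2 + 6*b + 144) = b^2 - 14*b + 48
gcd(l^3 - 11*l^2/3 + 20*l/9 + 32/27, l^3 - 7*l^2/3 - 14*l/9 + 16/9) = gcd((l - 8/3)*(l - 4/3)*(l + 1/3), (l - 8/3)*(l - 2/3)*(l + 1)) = l - 8/3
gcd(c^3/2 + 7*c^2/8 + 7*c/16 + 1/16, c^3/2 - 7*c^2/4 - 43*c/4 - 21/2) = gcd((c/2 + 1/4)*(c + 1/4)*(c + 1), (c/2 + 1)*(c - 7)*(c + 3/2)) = 1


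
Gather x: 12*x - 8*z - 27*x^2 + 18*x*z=-27*x^2 + x*(18*z + 12) - 8*z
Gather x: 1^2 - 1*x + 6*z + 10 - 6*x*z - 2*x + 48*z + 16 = x*(-6*z - 3) + 54*z + 27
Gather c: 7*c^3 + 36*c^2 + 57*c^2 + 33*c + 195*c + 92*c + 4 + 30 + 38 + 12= 7*c^3 + 93*c^2 + 320*c + 84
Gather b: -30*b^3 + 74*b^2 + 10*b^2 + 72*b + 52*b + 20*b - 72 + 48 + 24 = -30*b^3 + 84*b^2 + 144*b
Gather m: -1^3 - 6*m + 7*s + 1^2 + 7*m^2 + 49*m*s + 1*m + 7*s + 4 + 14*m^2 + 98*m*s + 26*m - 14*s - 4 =21*m^2 + m*(147*s + 21)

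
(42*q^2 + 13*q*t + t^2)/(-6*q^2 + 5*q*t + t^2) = (-7*q - t)/(q - t)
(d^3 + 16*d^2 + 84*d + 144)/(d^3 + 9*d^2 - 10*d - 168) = (d^2 + 10*d + 24)/(d^2 + 3*d - 28)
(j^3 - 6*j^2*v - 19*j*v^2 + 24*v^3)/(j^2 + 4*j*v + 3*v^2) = (j^2 - 9*j*v + 8*v^2)/(j + v)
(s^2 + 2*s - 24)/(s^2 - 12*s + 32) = (s + 6)/(s - 8)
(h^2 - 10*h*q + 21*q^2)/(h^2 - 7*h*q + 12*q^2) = (-h + 7*q)/(-h + 4*q)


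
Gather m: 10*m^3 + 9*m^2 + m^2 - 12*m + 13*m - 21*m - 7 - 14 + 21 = 10*m^3 + 10*m^2 - 20*m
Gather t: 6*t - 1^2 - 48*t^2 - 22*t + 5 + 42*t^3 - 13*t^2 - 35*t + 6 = 42*t^3 - 61*t^2 - 51*t + 10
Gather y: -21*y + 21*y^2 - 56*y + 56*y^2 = 77*y^2 - 77*y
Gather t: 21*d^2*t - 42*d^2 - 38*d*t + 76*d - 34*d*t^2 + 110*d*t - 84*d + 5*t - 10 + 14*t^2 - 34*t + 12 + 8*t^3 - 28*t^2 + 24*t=-42*d^2 - 8*d + 8*t^3 + t^2*(-34*d - 14) + t*(21*d^2 + 72*d - 5) + 2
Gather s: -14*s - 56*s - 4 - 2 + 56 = 50 - 70*s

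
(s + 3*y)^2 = s^2 + 6*s*y + 9*y^2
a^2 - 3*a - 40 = (a - 8)*(a + 5)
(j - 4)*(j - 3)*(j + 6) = j^3 - j^2 - 30*j + 72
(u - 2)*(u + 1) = u^2 - u - 2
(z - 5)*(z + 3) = z^2 - 2*z - 15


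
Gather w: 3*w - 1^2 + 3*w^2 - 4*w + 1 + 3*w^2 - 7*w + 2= 6*w^2 - 8*w + 2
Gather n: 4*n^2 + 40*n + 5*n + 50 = 4*n^2 + 45*n + 50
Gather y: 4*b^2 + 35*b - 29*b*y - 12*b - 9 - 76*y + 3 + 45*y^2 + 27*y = 4*b^2 + 23*b + 45*y^2 + y*(-29*b - 49) - 6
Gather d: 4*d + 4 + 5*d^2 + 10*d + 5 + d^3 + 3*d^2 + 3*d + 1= d^3 + 8*d^2 + 17*d + 10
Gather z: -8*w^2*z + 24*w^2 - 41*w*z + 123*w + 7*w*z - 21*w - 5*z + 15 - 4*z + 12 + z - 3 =24*w^2 + 102*w + z*(-8*w^2 - 34*w - 8) + 24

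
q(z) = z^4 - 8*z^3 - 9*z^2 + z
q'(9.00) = 811.00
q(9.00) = 9.00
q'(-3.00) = -269.00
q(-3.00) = 213.00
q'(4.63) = -199.81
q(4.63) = -522.78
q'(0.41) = -10.14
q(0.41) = -1.63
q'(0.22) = -4.08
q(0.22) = -0.30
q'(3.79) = -194.20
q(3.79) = -354.68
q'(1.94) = -95.04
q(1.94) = -76.18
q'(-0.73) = -0.21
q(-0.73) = -2.13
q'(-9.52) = -5453.98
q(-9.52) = 14291.09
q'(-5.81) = -1489.06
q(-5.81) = 2398.84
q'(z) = 4*z^3 - 24*z^2 - 18*z + 1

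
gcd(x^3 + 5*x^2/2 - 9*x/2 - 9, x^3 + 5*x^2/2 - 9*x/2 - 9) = x^3 + 5*x^2/2 - 9*x/2 - 9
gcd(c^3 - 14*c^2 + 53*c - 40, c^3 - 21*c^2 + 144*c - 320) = c^2 - 13*c + 40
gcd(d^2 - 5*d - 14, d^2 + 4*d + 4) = d + 2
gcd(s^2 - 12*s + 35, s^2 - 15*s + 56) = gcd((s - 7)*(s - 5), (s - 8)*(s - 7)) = s - 7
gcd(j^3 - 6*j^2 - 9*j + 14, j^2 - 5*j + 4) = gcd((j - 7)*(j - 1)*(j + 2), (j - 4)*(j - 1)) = j - 1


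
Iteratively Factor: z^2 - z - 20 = (z + 4)*(z - 5)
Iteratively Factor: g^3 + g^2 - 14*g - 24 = (g + 2)*(g^2 - g - 12) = (g + 2)*(g + 3)*(g - 4)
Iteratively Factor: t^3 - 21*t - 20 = (t + 4)*(t^2 - 4*t - 5) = (t + 1)*(t + 4)*(t - 5)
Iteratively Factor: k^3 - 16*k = (k + 4)*(k^2 - 4*k) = k*(k + 4)*(k - 4)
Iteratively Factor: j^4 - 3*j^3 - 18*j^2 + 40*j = (j + 4)*(j^3 - 7*j^2 + 10*j) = j*(j + 4)*(j^2 - 7*j + 10) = j*(j - 2)*(j + 4)*(j - 5)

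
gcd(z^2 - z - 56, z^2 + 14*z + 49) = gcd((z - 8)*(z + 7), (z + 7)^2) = z + 7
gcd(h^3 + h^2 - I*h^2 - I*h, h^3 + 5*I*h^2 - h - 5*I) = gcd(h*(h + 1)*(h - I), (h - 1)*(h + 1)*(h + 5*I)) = h + 1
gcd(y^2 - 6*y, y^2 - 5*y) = y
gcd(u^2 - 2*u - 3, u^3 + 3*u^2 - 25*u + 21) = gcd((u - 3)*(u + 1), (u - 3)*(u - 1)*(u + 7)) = u - 3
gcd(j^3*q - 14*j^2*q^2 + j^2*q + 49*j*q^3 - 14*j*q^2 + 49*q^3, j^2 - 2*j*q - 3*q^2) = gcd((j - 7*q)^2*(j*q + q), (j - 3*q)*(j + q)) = 1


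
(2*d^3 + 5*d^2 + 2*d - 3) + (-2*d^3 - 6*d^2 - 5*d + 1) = -d^2 - 3*d - 2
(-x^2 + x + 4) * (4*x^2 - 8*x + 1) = -4*x^4 + 12*x^3 + 7*x^2 - 31*x + 4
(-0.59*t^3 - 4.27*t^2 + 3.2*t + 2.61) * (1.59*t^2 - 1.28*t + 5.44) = -0.9381*t^5 - 6.0341*t^4 + 7.344*t^3 - 23.1749*t^2 + 14.0672*t + 14.1984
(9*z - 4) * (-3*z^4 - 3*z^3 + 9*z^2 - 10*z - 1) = -27*z^5 - 15*z^4 + 93*z^3 - 126*z^2 + 31*z + 4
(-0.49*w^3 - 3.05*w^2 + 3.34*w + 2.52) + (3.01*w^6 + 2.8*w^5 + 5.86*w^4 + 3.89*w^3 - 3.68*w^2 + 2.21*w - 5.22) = 3.01*w^6 + 2.8*w^5 + 5.86*w^4 + 3.4*w^3 - 6.73*w^2 + 5.55*w - 2.7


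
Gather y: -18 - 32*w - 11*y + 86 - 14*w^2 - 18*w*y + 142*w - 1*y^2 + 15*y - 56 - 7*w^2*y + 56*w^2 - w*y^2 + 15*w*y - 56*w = 42*w^2 + 54*w + y^2*(-w - 1) + y*(-7*w^2 - 3*w + 4) + 12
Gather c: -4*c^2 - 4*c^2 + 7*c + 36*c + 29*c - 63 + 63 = -8*c^2 + 72*c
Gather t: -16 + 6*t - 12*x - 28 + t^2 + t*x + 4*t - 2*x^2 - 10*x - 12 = t^2 + t*(x + 10) - 2*x^2 - 22*x - 56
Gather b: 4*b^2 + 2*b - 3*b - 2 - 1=4*b^2 - b - 3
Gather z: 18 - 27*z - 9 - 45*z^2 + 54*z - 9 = -45*z^2 + 27*z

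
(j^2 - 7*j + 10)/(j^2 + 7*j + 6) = (j^2 - 7*j + 10)/(j^2 + 7*j + 6)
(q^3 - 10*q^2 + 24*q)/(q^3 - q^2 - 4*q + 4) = q*(q^2 - 10*q + 24)/(q^3 - q^2 - 4*q + 4)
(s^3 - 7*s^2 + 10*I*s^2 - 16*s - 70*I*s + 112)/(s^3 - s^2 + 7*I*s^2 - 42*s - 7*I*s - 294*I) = (s^2 + 10*I*s - 16)/(s^2 + s*(6 + 7*I) + 42*I)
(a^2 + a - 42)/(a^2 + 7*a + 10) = (a^2 + a - 42)/(a^2 + 7*a + 10)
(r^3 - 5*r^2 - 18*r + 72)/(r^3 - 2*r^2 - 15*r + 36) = (r - 6)/(r - 3)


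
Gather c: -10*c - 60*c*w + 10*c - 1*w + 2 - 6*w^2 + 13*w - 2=-60*c*w - 6*w^2 + 12*w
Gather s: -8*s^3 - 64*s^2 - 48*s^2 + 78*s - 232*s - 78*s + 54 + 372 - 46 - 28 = -8*s^3 - 112*s^2 - 232*s + 352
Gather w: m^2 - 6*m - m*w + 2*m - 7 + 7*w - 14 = m^2 - 4*m + w*(7 - m) - 21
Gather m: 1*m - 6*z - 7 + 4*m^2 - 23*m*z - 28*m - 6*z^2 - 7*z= 4*m^2 + m*(-23*z - 27) - 6*z^2 - 13*z - 7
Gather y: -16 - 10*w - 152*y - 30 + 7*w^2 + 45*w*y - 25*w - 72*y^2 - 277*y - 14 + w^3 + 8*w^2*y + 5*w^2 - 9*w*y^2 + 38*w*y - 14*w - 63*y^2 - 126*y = w^3 + 12*w^2 - 49*w + y^2*(-9*w - 135) + y*(8*w^2 + 83*w - 555) - 60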